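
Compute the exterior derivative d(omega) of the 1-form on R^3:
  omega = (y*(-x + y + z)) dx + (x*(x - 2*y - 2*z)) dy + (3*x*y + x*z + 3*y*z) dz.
d(omega) = (3*x - 4*y - 3*z) dx ∧ dy + (2*y + z) dx ∧ dz + (5*x + 3*z) dy ∧ dz

For a 1-form omega = sum_i f_i dx_i, the exterior derivative is
  d(omega) = sum_{i < j} (∂f_j/∂x_i - ∂f_i/∂x_j) dx_i ∧ dx_j.
  coefficient of dx ∧ dy: ∂f_2/∂x - ∂f_1/∂y = ∂(x*(x - 2*y - 2*z))/∂x - ∂(y*(-x + y + z))/∂y = 3*x - 4*y - 3*z
  coefficient of dx ∧ dz: ∂f_3/∂x - ∂f_1/∂z = ∂(3*x*y + x*z + 3*y*z)/∂x - ∂(y*(-x + y + z))/∂z = 2*y + z
  coefficient of dy ∧ dz: ∂f_3/∂y - ∂f_2/∂z = ∂(3*x*y + x*z + 3*y*z)/∂y - ∂(x*(x - 2*y - 2*z))/∂z = 5*x + 3*z
Assembling: d(omega) = (3*x - 4*y - 3*z) dx ∧ dy + (2*y + z) dx ∧ dz + (5*x + 3*z) dy ∧ dz.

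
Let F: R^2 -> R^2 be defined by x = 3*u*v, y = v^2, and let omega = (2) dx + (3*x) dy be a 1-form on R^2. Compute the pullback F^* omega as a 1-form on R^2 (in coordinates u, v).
F^* omega = (6*v) du + (6*u*(3*v^2 + 1)) dv

Using F^*(f dg) = (f ∘ F) d(g ∘ F), substitute each coordinate x_i by F_i(u, v) in f_i, and replace dx_i by d F_i = (∂F_i/∂u) du + (∂F_i/∂v) dv.
  For the x component: f_1(F) = 2; d F_1 = (3*v) du + (3*u) dv
  For the y component: f_2(F) = 9*u*v; d F_2 = (0) du + (2*v) dv
Combining and collecting du, dv coefficients:
  coeff of du: 6*v
  coeff of dv: 6*u*(3*v^2 + 1)
F^* omega = (6*v) du + (6*u*(3*v^2 + 1)) dv.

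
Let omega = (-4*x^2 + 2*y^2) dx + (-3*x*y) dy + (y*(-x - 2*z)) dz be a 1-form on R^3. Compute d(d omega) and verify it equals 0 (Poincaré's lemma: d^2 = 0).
d(d omega) = 0

Step 1: d omega = sum_{i<j} (∂f_j/∂x_i - ∂f_i/∂x_j) dx_i ∧ dx_j:
  coeff of dx ∧ dy: -7*y
  coeff of dx ∧ dz: -y
  coeff of dy ∧ dz: -x - 2*z
Step 2: Apply d again to each 2-form coefficient. The only possible 3-form in R^3 is dx ∧ dy ∧ dz, with coefficient
  ∂(coeff of dy∧dz)/∂x - ∂(coeff of dx∧dz)/∂y + ∂(coeff of dx∧dy)/∂z
  = ∂/∂x (-x - 2*z) - ∂/∂y (-y) + ∂/∂z (-7*y).
Each of these terms simplifies to sums of mixed partials that cancel in pairs. The result is 0 (by equality of mixed partials for smooth functions — Schwarz / Clairaut).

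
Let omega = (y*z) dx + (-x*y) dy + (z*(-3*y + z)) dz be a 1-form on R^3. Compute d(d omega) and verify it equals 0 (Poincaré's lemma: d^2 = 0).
d(d omega) = 0

Step 1: d omega = sum_{i<j} (∂f_j/∂x_i - ∂f_i/∂x_j) dx_i ∧ dx_j:
  coeff of dx ∧ dy: -y - z
  coeff of dx ∧ dz: -y
  coeff of dy ∧ dz: -3*z
Step 2: Apply d again to each 2-form coefficient. The only possible 3-form in R^3 is dx ∧ dy ∧ dz, with coefficient
  ∂(coeff of dy∧dz)/∂x - ∂(coeff of dx∧dz)/∂y + ∂(coeff of dx∧dy)/∂z
  = ∂/∂x (-3*z) - ∂/∂y (-y) + ∂/∂z (-y - z).
Each of these terms simplifies to sums of mixed partials that cancel in pairs. The result is 0 (by equality of mixed partials for smooth functions — Schwarz / Clairaut).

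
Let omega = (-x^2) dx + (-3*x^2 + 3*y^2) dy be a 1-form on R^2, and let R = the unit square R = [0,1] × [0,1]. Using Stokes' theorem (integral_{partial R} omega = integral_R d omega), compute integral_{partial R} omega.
integral_(partial R) omega = -3

Stokes: integral_partial_R omega = integral_R d omega with d omega = (∂Q/∂x - ∂P/∂y) dx ∧ dy.
  ∂Q/∂x = -6*x
  ∂P/∂y = 0
  integrand = ∂Q/∂x - ∂P/∂y = -6*x.
Integrating over R: integral_0^1 integral_0^1 (-6*x) dx dy = -3.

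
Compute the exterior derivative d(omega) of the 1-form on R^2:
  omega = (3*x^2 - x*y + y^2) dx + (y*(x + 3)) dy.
d(omega) = (x - y) dx ∧ dy

For a 1-form omega = sum_i f_i dx_i, the exterior derivative is
  d(omega) = sum_{i < j} (∂f_j/∂x_i - ∂f_i/∂x_j) dx_i ∧ dx_j.
  coefficient of dx ∧ dy: ∂f_2/∂x - ∂f_1/∂y = ∂(y*(x + 3))/∂x - ∂(3*x^2 - x*y + y^2)/∂y = x - y
Assembling: d(omega) = (x - y) dx ∧ dy.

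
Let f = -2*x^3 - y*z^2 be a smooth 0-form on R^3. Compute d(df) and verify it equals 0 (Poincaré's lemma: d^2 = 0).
d(df) = 0

Step 1: df = sum_i (∂f/∂x_i) dx_i = (-6*x^2) dx + (-z^2) dy + (-2*y*z) dz.
Step 2: Apply d again. Using the 1-form formula, the coefficient of dx ∧ dy in d(df) is ∂^2 f/∂x ∂y - ∂^2 f/∂y ∂x = (0) - (0) = 0 (equality of mixed partials for smooth f).
Similarly for dx ∧ dz and dy ∧ dz — all coefficients vanish. So d(df) = 0.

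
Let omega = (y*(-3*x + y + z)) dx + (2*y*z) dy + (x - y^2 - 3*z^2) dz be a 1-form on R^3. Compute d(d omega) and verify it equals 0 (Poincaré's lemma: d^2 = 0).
d(d omega) = 0

Step 1: d omega = sum_{i<j} (∂f_j/∂x_i - ∂f_i/∂x_j) dx_i ∧ dx_j:
  coeff of dx ∧ dy: 3*x - 2*y - z
  coeff of dx ∧ dz: 1 - y
  coeff of dy ∧ dz: -4*y
Step 2: Apply d again to each 2-form coefficient. The only possible 3-form in R^3 is dx ∧ dy ∧ dz, with coefficient
  ∂(coeff of dy∧dz)/∂x - ∂(coeff of dx∧dz)/∂y + ∂(coeff of dx∧dy)/∂z
  = ∂/∂x (-4*y) - ∂/∂y (1 - y) + ∂/∂z (3*x - 2*y - z).
Each of these terms simplifies to sums of mixed partials that cancel in pairs. The result is 0 (by equality of mixed partials for smooth functions — Schwarz / Clairaut).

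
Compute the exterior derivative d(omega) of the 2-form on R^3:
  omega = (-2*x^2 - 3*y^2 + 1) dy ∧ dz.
d(omega) = (-4*x) dx ∧ dy ∧ dz

For a 2-form omega = sum_{i<j} g_{ij} dx_i ∧ dx_j, the exterior derivative is
  d(omega) = sum_{i<j} d(g_{ij}) ∧ dx_i ∧ dx_j = sum_{i<j, k} (∂g_{ij}/∂x_k) dx_k ∧ dx_i ∧ dx_j.
Expand each term, using dx_k ∧ dx_i ∧ dx_j = sgn(permutation) dx_{(a)} ∧ dx_{(b)} ∧ dx_{(c)} with (a < b < c) sorted:
  d(-2*x^2 - 3*y^2 + 1) includes (∂/∂x)(-2*x^2 - 3*y^2 + 1) dx = (-4*x) dx, which multiplied by dy ∧ dz gives (-4*x) dx ∧ dy ∧ dz
Collecting like 3-forms: d(omega) = (-4*x) dx ∧ dy ∧ dz.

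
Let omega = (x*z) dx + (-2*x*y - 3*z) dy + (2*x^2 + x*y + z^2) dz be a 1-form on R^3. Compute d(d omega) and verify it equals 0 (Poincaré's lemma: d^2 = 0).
d(d omega) = 0

Step 1: d omega = sum_{i<j} (∂f_j/∂x_i - ∂f_i/∂x_j) dx_i ∧ dx_j:
  coeff of dx ∧ dy: -2*y
  coeff of dx ∧ dz: 3*x + y
  coeff of dy ∧ dz: x + 3
Step 2: Apply d again to each 2-form coefficient. The only possible 3-form in R^3 is dx ∧ dy ∧ dz, with coefficient
  ∂(coeff of dy∧dz)/∂x - ∂(coeff of dx∧dz)/∂y + ∂(coeff of dx∧dy)/∂z
  = ∂/∂x (x + 3) - ∂/∂y (3*x + y) + ∂/∂z (-2*y).
Each of these terms simplifies to sums of mixed partials that cancel in pairs. The result is 0 (by equality of mixed partials for smooth functions — Schwarz / Clairaut).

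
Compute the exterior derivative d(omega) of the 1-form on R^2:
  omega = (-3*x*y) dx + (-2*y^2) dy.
d(omega) = (3*x) dx ∧ dy

For a 1-form omega = sum_i f_i dx_i, the exterior derivative is
  d(omega) = sum_{i < j} (∂f_j/∂x_i - ∂f_i/∂x_j) dx_i ∧ dx_j.
  coefficient of dx ∧ dy: ∂f_2/∂x - ∂f_1/∂y = ∂(-2*y^2)/∂x - ∂(-3*x*y)/∂y = 3*x
Assembling: d(omega) = (3*x) dx ∧ dy.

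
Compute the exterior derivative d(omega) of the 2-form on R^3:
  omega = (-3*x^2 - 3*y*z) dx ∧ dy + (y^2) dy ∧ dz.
d(omega) = (-3*y) dx ∧ dy ∧ dz

For a 2-form omega = sum_{i<j} g_{ij} dx_i ∧ dx_j, the exterior derivative is
  d(omega) = sum_{i<j} d(g_{ij}) ∧ dx_i ∧ dx_j = sum_{i<j, k} (∂g_{ij}/∂x_k) dx_k ∧ dx_i ∧ dx_j.
Expand each term, using dx_k ∧ dx_i ∧ dx_j = sgn(permutation) dx_{(a)} ∧ dx_{(b)} ∧ dx_{(c)} with (a < b < c) sorted:
  d(-3*x^2 - 3*y*z) includes (∂/∂z)(-3*x^2 - 3*y*z) dz = (-3*y) dz, which multiplied by dx ∧ dy gives (-3*y) dx ∧ dy ∧ dz
Collecting like 3-forms: d(omega) = (-3*y) dx ∧ dy ∧ dz.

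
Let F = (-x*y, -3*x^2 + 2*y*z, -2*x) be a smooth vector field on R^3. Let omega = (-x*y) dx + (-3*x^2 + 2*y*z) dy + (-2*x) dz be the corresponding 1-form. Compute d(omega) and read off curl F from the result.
d(omega) = (-2*y) dy ∧ dz + (2) dz ∧ dx + (-5*x) dx ∧ dy; curl F = (-2*y, 2, -5*x)

d omega = sum_{i<j} (∂f_j/∂x_i - ∂f_i/∂x_j) dx_i ∧ dx_j. Under the identification (dy ∧ dz, dz ∧ dx, dx ∧ dy) ↔ (e_x, e_y, e_z), the coefficients are exactly the components of curl F. Compute:
  ∂R/∂y - ∂Q/∂z = (0) - (2*y) = -2*y
  ∂P/∂z - ∂R/∂x = (0) - (-2) = 2
  ∂Q/∂x - ∂P/∂y = (-6*x) - (-x) = -5*x.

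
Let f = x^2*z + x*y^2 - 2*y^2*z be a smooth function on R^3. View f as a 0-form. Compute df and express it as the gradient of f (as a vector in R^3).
df = (2*x*z + y^2) dx + (2*y*(x - 2*z)) dy + (x^2 - 2*y^2) dz; grad f = (2*x*z + y^2, 2*y*(x - 2*z), x^2 - 2*y^2)

For a 0-form f, d f = (∂f/∂x) dx + (∂f/∂y) dy + (∂f/∂z) dz. The components of the vector representation are exactly the entries of grad f in Cartesian coordinates:
  ∂f/∂x = 2*x*z + y^2
  ∂f/∂y = 2*y*(x - 2*z)
  ∂f/∂z = x^2 - 2*y^2.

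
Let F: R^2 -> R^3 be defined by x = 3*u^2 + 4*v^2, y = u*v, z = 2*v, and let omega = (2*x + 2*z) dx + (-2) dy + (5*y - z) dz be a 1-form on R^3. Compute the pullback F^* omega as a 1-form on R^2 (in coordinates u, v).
F^* omega = (36*u^3 + 48*u*v^2 + 24*u*v - 2*v) du + (48*u^2*v + 10*u*v - 2*u + 64*v^3 + 32*v^2 - 4*v) dv

Using F^*(f dg) = (f ∘ F) d(g ∘ F), substitute each coordinate x_i by F_i(u, v) in f_i, and replace dx_i by d F_i = (∂F_i/∂u) du + (∂F_i/∂v) dv.
  For the x component: f_1(F) = 6*u^2 + 8*v^2 + 4*v; d F_1 = (6*u) du + (8*v) dv
  For the y component: f_2(F) = -2; d F_2 = (v) du + (u) dv
  For the z component: f_3(F) = v*(5*u - 2); d F_3 = (0) du + (2) dv
Combining and collecting du, dv coefficients:
  coeff of du: 36*u^3 + 48*u*v^2 + 24*u*v - 2*v
  coeff of dv: 48*u^2*v + 10*u*v - 2*u + 64*v^3 + 32*v^2 - 4*v
F^* omega = (36*u^3 + 48*u*v^2 + 24*u*v - 2*v) du + (48*u^2*v + 10*u*v - 2*u + 64*v^3 + 32*v^2 - 4*v) dv.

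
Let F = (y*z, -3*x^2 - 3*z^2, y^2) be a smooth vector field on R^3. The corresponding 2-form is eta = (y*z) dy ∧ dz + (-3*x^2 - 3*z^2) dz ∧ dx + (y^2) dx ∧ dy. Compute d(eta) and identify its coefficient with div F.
d(eta) = (0) dx ∧ dy ∧ dz; div F = 0

For a 2-form in R^3 of the form above, applying d gives a 3-form with coefficient ∂P/∂x + ∂Q/∂y + ∂R/∂z:
  ∂P/∂x = 0
  ∂Q/∂y = 0
  ∂R/∂z = 0
Sum = 0, which is exactly div F.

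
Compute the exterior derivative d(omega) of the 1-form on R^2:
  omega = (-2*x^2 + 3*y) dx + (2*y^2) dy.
d(omega) = (-3) dx ∧ dy

For a 1-form omega = sum_i f_i dx_i, the exterior derivative is
  d(omega) = sum_{i < j} (∂f_j/∂x_i - ∂f_i/∂x_j) dx_i ∧ dx_j.
  coefficient of dx ∧ dy: ∂f_2/∂x - ∂f_1/∂y = ∂(2*y^2)/∂x - ∂(-2*x^2 + 3*y)/∂y = -3
Assembling: d(omega) = (-3) dx ∧ dy.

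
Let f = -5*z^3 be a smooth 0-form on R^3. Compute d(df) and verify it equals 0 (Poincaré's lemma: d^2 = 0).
d(df) = 0

Step 1: df = sum_i (∂f/∂x_i) dx_i = (0) dx + (0) dy + (-15*z^2) dz.
Step 2: Apply d again. Using the 1-form formula, the coefficient of dx ∧ dy in d(df) is ∂^2 f/∂x ∂y - ∂^2 f/∂y ∂x = (0) - (0) = 0 (equality of mixed partials for smooth f).
Similarly for dx ∧ dz and dy ∧ dz — all coefficients vanish. So d(df) = 0.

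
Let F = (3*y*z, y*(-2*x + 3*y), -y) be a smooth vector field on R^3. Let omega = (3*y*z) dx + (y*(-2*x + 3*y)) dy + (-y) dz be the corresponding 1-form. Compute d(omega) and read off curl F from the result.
d(omega) = (-1) dy ∧ dz + (3*y) dz ∧ dx + (-2*y - 3*z) dx ∧ dy; curl F = (-1, 3*y, -2*y - 3*z)

d omega = sum_{i<j} (∂f_j/∂x_i - ∂f_i/∂x_j) dx_i ∧ dx_j. Under the identification (dy ∧ dz, dz ∧ dx, dx ∧ dy) ↔ (e_x, e_y, e_z), the coefficients are exactly the components of curl F. Compute:
  ∂R/∂y - ∂Q/∂z = (-1) - (0) = -1
  ∂P/∂z - ∂R/∂x = (3*y) - (0) = 3*y
  ∂Q/∂x - ∂P/∂y = (-2*y) - (3*z) = -2*y - 3*z.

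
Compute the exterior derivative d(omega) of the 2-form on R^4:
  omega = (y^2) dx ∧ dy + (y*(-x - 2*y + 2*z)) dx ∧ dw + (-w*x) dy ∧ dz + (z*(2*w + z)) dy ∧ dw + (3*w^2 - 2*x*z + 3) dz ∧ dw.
d(omega) = (x + 4*y - 2*z) dx ∧ dy ∧ dw + (-2*y - 2*z) dx ∧ dz ∧ dw + (-w) dx ∧ dy ∧ dz + (-2*w - x - 2*z) dy ∧ dz ∧ dw

For a 2-form omega = sum_{i<j} g_{ij} dx_i ∧ dx_j, the exterior derivative is
  d(omega) = sum_{i<j} d(g_{ij}) ∧ dx_i ∧ dx_j = sum_{i<j, k} (∂g_{ij}/∂x_k) dx_k ∧ dx_i ∧ dx_j.
Expand each term, using dx_k ∧ dx_i ∧ dx_j = sgn(permutation) dx_{(a)} ∧ dx_{(b)} ∧ dx_{(c)} with (a < b < c) sorted:
  d(y*(-x - 2*y + 2*z)) includes (∂/∂y)(y*(-x - 2*y + 2*z)) dy = (-x - 4*y + 2*z) dy, which multiplied by dx ∧ dw gives (x + 4*y - 2*z) dx ∧ dy ∧ dw
  d(y*(-x - 2*y + 2*z)) includes (∂/∂z)(y*(-x - 2*y + 2*z)) dz = (2*y) dz, which multiplied by dx ∧ dw gives (-2*y) dx ∧ dz ∧ dw
  d(-w*x) includes (∂/∂x)(-w*x) dx = (-w) dx, which multiplied by dy ∧ dz gives (-w) dx ∧ dy ∧ dz
  d(-w*x) includes (∂/∂w)(-w*x) dw = (-x) dw, which multiplied by dy ∧ dz gives (-x) dy ∧ dz ∧ dw
  d(z*(2*w + z)) includes (∂/∂z)(z*(2*w + z)) dz = (2*w + 2*z) dz, which multiplied by dy ∧ dw gives (-2*w - 2*z) dy ∧ dz ∧ dw
  d(3*w^2 - 2*x*z + 3) includes (∂/∂x)(3*w^2 - 2*x*z + 3) dx = (-2*z) dx, which multiplied by dz ∧ dw gives (-2*z) dx ∧ dz ∧ dw
Collecting like 3-forms: d(omega) = (x + 4*y - 2*z) dx ∧ dy ∧ dw + (-2*y - 2*z) dx ∧ dz ∧ dw + (-w) dx ∧ dy ∧ dz + (-2*w - x - 2*z) dy ∧ dz ∧ dw.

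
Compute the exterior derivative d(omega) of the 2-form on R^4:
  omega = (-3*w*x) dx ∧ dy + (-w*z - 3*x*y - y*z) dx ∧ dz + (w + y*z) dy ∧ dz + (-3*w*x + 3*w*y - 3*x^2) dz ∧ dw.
d(omega) = (-3*x) dx ∧ dy ∧ dw + (3*x + z) dx ∧ dy ∧ dz + (-3*w - 6*x - z) dx ∧ dz ∧ dw + (3*w + 1) dy ∧ dz ∧ dw

For a 2-form omega = sum_{i<j} g_{ij} dx_i ∧ dx_j, the exterior derivative is
  d(omega) = sum_{i<j} d(g_{ij}) ∧ dx_i ∧ dx_j = sum_{i<j, k} (∂g_{ij}/∂x_k) dx_k ∧ dx_i ∧ dx_j.
Expand each term, using dx_k ∧ dx_i ∧ dx_j = sgn(permutation) dx_{(a)} ∧ dx_{(b)} ∧ dx_{(c)} with (a < b < c) sorted:
  d(-3*w*x) includes (∂/∂w)(-3*w*x) dw = (-3*x) dw, which multiplied by dx ∧ dy gives (-3*x) dx ∧ dy ∧ dw
  d(-w*z - 3*x*y - y*z) includes (∂/∂y)(-w*z - 3*x*y - y*z) dy = (-3*x - z) dy, which multiplied by dx ∧ dz gives (3*x + z) dx ∧ dy ∧ dz
  d(-w*z - 3*x*y - y*z) includes (∂/∂w)(-w*z - 3*x*y - y*z) dw = (-z) dw, which multiplied by dx ∧ dz gives (-z) dx ∧ dz ∧ dw
  d(w + y*z) includes (∂/∂w)(w + y*z) dw = (1) dw, which multiplied by dy ∧ dz gives (1) dy ∧ dz ∧ dw
  d(-3*w*x + 3*w*y - 3*x^2) includes (∂/∂x)(-3*w*x + 3*w*y - 3*x^2) dx = (-3*w - 6*x) dx, which multiplied by dz ∧ dw gives (-3*w - 6*x) dx ∧ dz ∧ dw
  d(-3*w*x + 3*w*y - 3*x^2) includes (∂/∂y)(-3*w*x + 3*w*y - 3*x^2) dy = (3*w) dy, which multiplied by dz ∧ dw gives (3*w) dy ∧ dz ∧ dw
Collecting like 3-forms: d(omega) = (-3*x) dx ∧ dy ∧ dw + (3*x + z) dx ∧ dy ∧ dz + (-3*w - 6*x - z) dx ∧ dz ∧ dw + (3*w + 1) dy ∧ dz ∧ dw.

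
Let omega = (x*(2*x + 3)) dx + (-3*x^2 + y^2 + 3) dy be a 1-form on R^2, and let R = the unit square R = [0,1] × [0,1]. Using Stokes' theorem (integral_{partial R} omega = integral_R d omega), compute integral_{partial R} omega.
integral_(partial R) omega = -3

Stokes: integral_partial_R omega = integral_R d omega with d omega = (∂Q/∂x - ∂P/∂y) dx ∧ dy.
  ∂Q/∂x = -6*x
  ∂P/∂y = 0
  integrand = ∂Q/∂x - ∂P/∂y = -6*x.
Integrating over R: integral_0^1 integral_0^1 (-6*x) dx dy = -3.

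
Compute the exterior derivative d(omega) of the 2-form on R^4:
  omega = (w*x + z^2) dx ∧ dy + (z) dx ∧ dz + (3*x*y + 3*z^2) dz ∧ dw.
d(omega) = (2*z) dx ∧ dy ∧ dz + (x) dx ∧ dy ∧ dw + (3*y) dx ∧ dz ∧ dw + (3*x) dy ∧ dz ∧ dw

For a 2-form omega = sum_{i<j} g_{ij} dx_i ∧ dx_j, the exterior derivative is
  d(omega) = sum_{i<j} d(g_{ij}) ∧ dx_i ∧ dx_j = sum_{i<j, k} (∂g_{ij}/∂x_k) dx_k ∧ dx_i ∧ dx_j.
Expand each term, using dx_k ∧ dx_i ∧ dx_j = sgn(permutation) dx_{(a)} ∧ dx_{(b)} ∧ dx_{(c)} with (a < b < c) sorted:
  d(w*x + z^2) includes (∂/∂z)(w*x + z^2) dz = (2*z) dz, which multiplied by dx ∧ dy gives (2*z) dx ∧ dy ∧ dz
  d(w*x + z^2) includes (∂/∂w)(w*x + z^2) dw = (x) dw, which multiplied by dx ∧ dy gives (x) dx ∧ dy ∧ dw
  d(3*x*y + 3*z^2) includes (∂/∂x)(3*x*y + 3*z^2) dx = (3*y) dx, which multiplied by dz ∧ dw gives (3*y) dx ∧ dz ∧ dw
  d(3*x*y + 3*z^2) includes (∂/∂y)(3*x*y + 3*z^2) dy = (3*x) dy, which multiplied by dz ∧ dw gives (3*x) dy ∧ dz ∧ dw
Collecting like 3-forms: d(omega) = (2*z) dx ∧ dy ∧ dz + (x) dx ∧ dy ∧ dw + (3*y) dx ∧ dz ∧ dw + (3*x) dy ∧ dz ∧ dw.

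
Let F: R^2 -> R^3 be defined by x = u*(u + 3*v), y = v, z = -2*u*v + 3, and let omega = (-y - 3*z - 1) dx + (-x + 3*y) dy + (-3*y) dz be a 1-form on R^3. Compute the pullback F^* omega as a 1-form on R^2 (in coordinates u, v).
F^* omega = (12*u^2*v + 18*u*v^2 - 2*u*v - 20*u + 3*v^2 - 30*v) du + (18*u^2*v - u^2 - 30*u + 3*v) dv

Using F^*(f dg) = (f ∘ F) d(g ∘ F), substitute each coordinate x_i by F_i(u, v) in f_i, and replace dx_i by d F_i = (∂F_i/∂u) du + (∂F_i/∂v) dv.
  For the x component: f_1(F) = 6*u*v - v - 10; d F_1 = (2*u + 3*v) du + (3*u) dv
  For the y component: f_2(F) = -u^2 - 3*u*v + 3*v; d F_2 = (0) du + (1) dv
  For the z component: f_3(F) = -3*v; d F_3 = (-2*v) du + (-2*u) dv
Combining and collecting du, dv coefficients:
  coeff of du: 12*u^2*v + 18*u*v^2 - 2*u*v - 20*u + 3*v^2 - 30*v
  coeff of dv: 18*u^2*v - u^2 - 30*u + 3*v
F^* omega = (12*u^2*v + 18*u*v^2 - 2*u*v - 20*u + 3*v^2 - 30*v) du + (18*u^2*v - u^2 - 30*u + 3*v) dv.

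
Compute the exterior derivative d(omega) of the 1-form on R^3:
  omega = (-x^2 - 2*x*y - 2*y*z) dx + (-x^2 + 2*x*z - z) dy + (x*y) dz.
d(omega) = (4*z) dx ∧ dy + (3*y) dx ∧ dz + (1 - x) dy ∧ dz

For a 1-form omega = sum_i f_i dx_i, the exterior derivative is
  d(omega) = sum_{i < j} (∂f_j/∂x_i - ∂f_i/∂x_j) dx_i ∧ dx_j.
  coefficient of dx ∧ dy: ∂f_2/∂x - ∂f_1/∂y = ∂(-x^2 + 2*x*z - z)/∂x - ∂(-x^2 - 2*x*y - 2*y*z)/∂y = 4*z
  coefficient of dx ∧ dz: ∂f_3/∂x - ∂f_1/∂z = ∂(x*y)/∂x - ∂(-x^2 - 2*x*y - 2*y*z)/∂z = 3*y
  coefficient of dy ∧ dz: ∂f_3/∂y - ∂f_2/∂z = ∂(x*y)/∂y - ∂(-x^2 + 2*x*z - z)/∂z = 1 - x
Assembling: d(omega) = (4*z) dx ∧ dy + (3*y) dx ∧ dz + (1 - x) dy ∧ dz.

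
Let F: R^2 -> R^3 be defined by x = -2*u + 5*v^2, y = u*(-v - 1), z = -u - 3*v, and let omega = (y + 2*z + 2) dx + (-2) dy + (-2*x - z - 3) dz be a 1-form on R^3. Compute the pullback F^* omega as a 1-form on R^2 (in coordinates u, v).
F^* omega = (2*u*v + u + 10*v^2 + 11*v + 1) du + (-10*u*v^2 - 30*u*v - 13*u - 30*v^2 + 11*v + 9) dv

Using F^*(f dg) = (f ∘ F) d(g ∘ F), substitute each coordinate x_i by F_i(u, v) in f_i, and replace dx_i by d F_i = (∂F_i/∂u) du + (∂F_i/∂v) dv.
  For the x component: f_1(F) = -u*v - 3*u - 6*v + 2; d F_1 = (-2) du + (10*v) dv
  For the y component: f_2(F) = -2; d F_2 = (-v - 1) du + (-u) dv
  For the z component: f_3(F) = 5*u - 10*v^2 + 3*v - 3; d F_3 = (-1) du + (-3) dv
Combining and collecting du, dv coefficients:
  coeff of du: 2*u*v + u + 10*v^2 + 11*v + 1
  coeff of dv: -10*u*v^2 - 30*u*v - 13*u - 30*v^2 + 11*v + 9
F^* omega = (2*u*v + u + 10*v^2 + 11*v + 1) du + (-10*u*v^2 - 30*u*v - 13*u - 30*v^2 + 11*v + 9) dv.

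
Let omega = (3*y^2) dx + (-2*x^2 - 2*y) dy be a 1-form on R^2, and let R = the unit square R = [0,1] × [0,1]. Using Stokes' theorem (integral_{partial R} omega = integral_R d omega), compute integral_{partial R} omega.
integral_(partial R) omega = -5

Stokes: integral_partial_R omega = integral_R d omega with d omega = (∂Q/∂x - ∂P/∂y) dx ∧ dy.
  ∂Q/∂x = -4*x
  ∂P/∂y = 6*y
  integrand = ∂Q/∂x - ∂P/∂y = -4*x - 6*y.
Integrating over R: integral_0^1 integral_0^1 (-4*x - 6*y) dx dy = -5.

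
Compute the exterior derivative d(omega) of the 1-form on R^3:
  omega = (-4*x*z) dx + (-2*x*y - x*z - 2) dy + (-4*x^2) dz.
d(omega) = (-2*y - z) dx ∧ dy + (-4*x) dx ∧ dz + (x) dy ∧ dz

For a 1-form omega = sum_i f_i dx_i, the exterior derivative is
  d(omega) = sum_{i < j} (∂f_j/∂x_i - ∂f_i/∂x_j) dx_i ∧ dx_j.
  coefficient of dx ∧ dy: ∂f_2/∂x - ∂f_1/∂y = ∂(-2*x*y - x*z - 2)/∂x - ∂(-4*x*z)/∂y = -2*y - z
  coefficient of dx ∧ dz: ∂f_3/∂x - ∂f_1/∂z = ∂(-4*x^2)/∂x - ∂(-4*x*z)/∂z = -4*x
  coefficient of dy ∧ dz: ∂f_3/∂y - ∂f_2/∂z = ∂(-4*x^2)/∂y - ∂(-2*x*y - x*z - 2)/∂z = x
Assembling: d(omega) = (-2*y - z) dx ∧ dy + (-4*x) dx ∧ dz + (x) dy ∧ dz.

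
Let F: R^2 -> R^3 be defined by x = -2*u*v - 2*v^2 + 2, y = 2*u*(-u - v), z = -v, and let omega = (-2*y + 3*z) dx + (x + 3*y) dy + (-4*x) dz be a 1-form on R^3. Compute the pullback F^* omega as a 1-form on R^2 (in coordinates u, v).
F^* omega = (24*u^3 + 36*u^2*v + 16*u*v^2 - 8*u + 4*v^3 + 6*v^2 - 4*v) du + (4*u^3 - 8*u^2*v - 12*u*v^2 - 2*u*v - 4*u + 4*v^2 + 8) dv

Using F^*(f dg) = (f ∘ F) d(g ∘ F), substitute each coordinate x_i by F_i(u, v) in f_i, and replace dx_i by d F_i = (∂F_i/∂u) du + (∂F_i/∂v) dv.
  For the x component: f_1(F) = 4*u^2 + 4*u*v - 3*v; d F_1 = (-2*v) du + (-2*u - 4*v) dv
  For the y component: f_2(F) = -6*u^2 - 8*u*v - 2*v^2 + 2; d F_2 = (-4*u - 2*v) du + (-2*u) dv
  For the z component: f_3(F) = 8*u*v + 8*v^2 - 8; d F_3 = (0) du + (-1) dv
Combining and collecting du, dv coefficients:
  coeff of du: 24*u^3 + 36*u^2*v + 16*u*v^2 - 8*u + 4*v^3 + 6*v^2 - 4*v
  coeff of dv: 4*u^3 - 8*u^2*v - 12*u*v^2 - 2*u*v - 4*u + 4*v^2 + 8
F^* omega = (24*u^3 + 36*u^2*v + 16*u*v^2 - 8*u + 4*v^3 + 6*v^2 - 4*v) du + (4*u^3 - 8*u^2*v - 12*u*v^2 - 2*u*v - 4*u + 4*v^2 + 8) dv.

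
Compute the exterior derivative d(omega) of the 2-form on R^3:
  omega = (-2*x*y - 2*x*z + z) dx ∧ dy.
d(omega) = (1 - 2*x) dx ∧ dy ∧ dz

For a 2-form omega = sum_{i<j} g_{ij} dx_i ∧ dx_j, the exterior derivative is
  d(omega) = sum_{i<j} d(g_{ij}) ∧ dx_i ∧ dx_j = sum_{i<j, k} (∂g_{ij}/∂x_k) dx_k ∧ dx_i ∧ dx_j.
Expand each term, using dx_k ∧ dx_i ∧ dx_j = sgn(permutation) dx_{(a)} ∧ dx_{(b)} ∧ dx_{(c)} with (a < b < c) sorted:
  d(-2*x*y - 2*x*z + z) includes (∂/∂z)(-2*x*y - 2*x*z + z) dz = (1 - 2*x) dz, which multiplied by dx ∧ dy gives (1 - 2*x) dx ∧ dy ∧ dz
Collecting like 3-forms: d(omega) = (1 - 2*x) dx ∧ dy ∧ dz.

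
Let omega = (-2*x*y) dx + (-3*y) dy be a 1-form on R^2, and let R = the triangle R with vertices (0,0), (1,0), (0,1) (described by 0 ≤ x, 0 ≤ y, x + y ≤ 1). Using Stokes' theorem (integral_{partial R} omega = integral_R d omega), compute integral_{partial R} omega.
integral_(partial R) omega = 1/3

Stokes: integral_partial_R omega = integral_R d omega with d omega = (∂Q/∂x - ∂P/∂y) dx ∧ dy.
  ∂Q/∂x = 0
  ∂P/∂y = -2*x
  integrand = ∂Q/∂x - ∂P/∂y = 2*x.
Integrating over R: integral_0^1 integral_0^{1-x} (2*x) dy dx = 1/3.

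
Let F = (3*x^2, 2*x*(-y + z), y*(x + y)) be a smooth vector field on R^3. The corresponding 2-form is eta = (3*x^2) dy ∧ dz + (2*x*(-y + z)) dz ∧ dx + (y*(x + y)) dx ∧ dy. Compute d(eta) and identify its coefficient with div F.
d(eta) = (4*x) dx ∧ dy ∧ dz; div F = 4*x

For a 2-form in R^3 of the form above, applying d gives a 3-form with coefficient ∂P/∂x + ∂Q/∂y + ∂R/∂z:
  ∂P/∂x = 6*x
  ∂Q/∂y = -2*x
  ∂R/∂z = 0
Sum = 4*x, which is exactly div F.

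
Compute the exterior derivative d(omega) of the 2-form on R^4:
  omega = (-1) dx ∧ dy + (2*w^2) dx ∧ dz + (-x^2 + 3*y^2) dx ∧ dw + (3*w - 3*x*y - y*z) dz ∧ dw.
d(omega) = (4*w - 3*y) dx ∧ dz ∧ dw + (-6*y) dx ∧ dy ∧ dw + (-3*x - z) dy ∧ dz ∧ dw

For a 2-form omega = sum_{i<j} g_{ij} dx_i ∧ dx_j, the exterior derivative is
  d(omega) = sum_{i<j} d(g_{ij}) ∧ dx_i ∧ dx_j = sum_{i<j, k} (∂g_{ij}/∂x_k) dx_k ∧ dx_i ∧ dx_j.
Expand each term, using dx_k ∧ dx_i ∧ dx_j = sgn(permutation) dx_{(a)} ∧ dx_{(b)} ∧ dx_{(c)} with (a < b < c) sorted:
  d(2*w^2) includes (∂/∂w)(2*w^2) dw = (4*w) dw, which multiplied by dx ∧ dz gives (4*w) dx ∧ dz ∧ dw
  d(-x^2 + 3*y^2) includes (∂/∂y)(-x^2 + 3*y^2) dy = (6*y) dy, which multiplied by dx ∧ dw gives (-6*y) dx ∧ dy ∧ dw
  d(3*w - 3*x*y - y*z) includes (∂/∂x)(3*w - 3*x*y - y*z) dx = (-3*y) dx, which multiplied by dz ∧ dw gives (-3*y) dx ∧ dz ∧ dw
  d(3*w - 3*x*y - y*z) includes (∂/∂y)(3*w - 3*x*y - y*z) dy = (-3*x - z) dy, which multiplied by dz ∧ dw gives (-3*x - z) dy ∧ dz ∧ dw
Collecting like 3-forms: d(omega) = (4*w - 3*y) dx ∧ dz ∧ dw + (-6*y) dx ∧ dy ∧ dw + (-3*x - z) dy ∧ dz ∧ dw.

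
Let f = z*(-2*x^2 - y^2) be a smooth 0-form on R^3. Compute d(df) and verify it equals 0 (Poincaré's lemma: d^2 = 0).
d(df) = 0

Step 1: df = sum_i (∂f/∂x_i) dx_i = (-4*x*z) dx + (-2*y*z) dy + (-2*x^2 - y^2) dz.
Step 2: Apply d again. Using the 1-form formula, the coefficient of dx ∧ dy in d(df) is ∂^2 f/∂x ∂y - ∂^2 f/∂y ∂x = (0) - (0) = 0 (equality of mixed partials for smooth f).
Similarly for dx ∧ dz and dy ∧ dz — all coefficients vanish. So d(df) = 0.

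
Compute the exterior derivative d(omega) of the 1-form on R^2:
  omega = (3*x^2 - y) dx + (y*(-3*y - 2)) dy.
d(omega) = (1) dx ∧ dy

For a 1-form omega = sum_i f_i dx_i, the exterior derivative is
  d(omega) = sum_{i < j} (∂f_j/∂x_i - ∂f_i/∂x_j) dx_i ∧ dx_j.
  coefficient of dx ∧ dy: ∂f_2/∂x - ∂f_1/∂y = ∂(y*(-3*y - 2))/∂x - ∂(3*x^2 - y)/∂y = 1
Assembling: d(omega) = (1) dx ∧ dy.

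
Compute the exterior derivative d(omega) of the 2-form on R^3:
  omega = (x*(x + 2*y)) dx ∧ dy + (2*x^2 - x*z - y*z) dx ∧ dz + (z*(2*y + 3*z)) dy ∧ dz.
d(omega) = (z) dx ∧ dy ∧ dz

For a 2-form omega = sum_{i<j} g_{ij} dx_i ∧ dx_j, the exterior derivative is
  d(omega) = sum_{i<j} d(g_{ij}) ∧ dx_i ∧ dx_j = sum_{i<j, k} (∂g_{ij}/∂x_k) dx_k ∧ dx_i ∧ dx_j.
Expand each term, using dx_k ∧ dx_i ∧ dx_j = sgn(permutation) dx_{(a)} ∧ dx_{(b)} ∧ dx_{(c)} with (a < b < c) sorted:
  d(2*x^2 - x*z - y*z) includes (∂/∂y)(2*x^2 - x*z - y*z) dy = (-z) dy, which multiplied by dx ∧ dz gives (z) dx ∧ dy ∧ dz
Collecting like 3-forms: d(omega) = (z) dx ∧ dy ∧ dz.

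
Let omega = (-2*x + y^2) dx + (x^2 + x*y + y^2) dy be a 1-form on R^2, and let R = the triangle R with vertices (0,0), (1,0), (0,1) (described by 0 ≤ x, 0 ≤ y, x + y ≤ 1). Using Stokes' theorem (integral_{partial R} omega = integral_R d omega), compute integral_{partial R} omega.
integral_(partial R) omega = 1/6

Stokes: integral_partial_R omega = integral_R d omega with d omega = (∂Q/∂x - ∂P/∂y) dx ∧ dy.
  ∂Q/∂x = 2*x + y
  ∂P/∂y = 2*y
  integrand = ∂Q/∂x - ∂P/∂y = 2*x - y.
Integrating over R: integral_0^1 integral_0^{1-x} (2*x - y) dy dx = 1/6.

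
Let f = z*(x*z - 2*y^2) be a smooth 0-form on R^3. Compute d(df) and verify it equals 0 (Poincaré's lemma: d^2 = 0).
d(df) = 0

Step 1: df = sum_i (∂f/∂x_i) dx_i = (z^2) dx + (-4*y*z) dy + (2*x*z - 2*y^2) dz.
Step 2: Apply d again. Using the 1-form formula, the coefficient of dx ∧ dy in d(df) is ∂^2 f/∂x ∂y - ∂^2 f/∂y ∂x = (0) - (0) = 0 (equality of mixed partials for smooth f).
Similarly for dx ∧ dz and dy ∧ dz — all coefficients vanish. So d(df) = 0.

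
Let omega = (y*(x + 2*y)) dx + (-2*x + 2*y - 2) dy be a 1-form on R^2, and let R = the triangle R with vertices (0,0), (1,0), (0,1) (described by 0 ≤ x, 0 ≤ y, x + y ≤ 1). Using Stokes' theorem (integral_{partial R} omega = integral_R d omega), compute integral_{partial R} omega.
integral_(partial R) omega = -11/6

Stokes: integral_partial_R omega = integral_R d omega with d omega = (∂Q/∂x - ∂P/∂y) dx ∧ dy.
  ∂Q/∂x = -2
  ∂P/∂y = x + 4*y
  integrand = ∂Q/∂x - ∂P/∂y = -x - 4*y - 2.
Integrating over R: integral_0^1 integral_0^{1-x} (-x - 4*y - 2) dy dx = -11/6.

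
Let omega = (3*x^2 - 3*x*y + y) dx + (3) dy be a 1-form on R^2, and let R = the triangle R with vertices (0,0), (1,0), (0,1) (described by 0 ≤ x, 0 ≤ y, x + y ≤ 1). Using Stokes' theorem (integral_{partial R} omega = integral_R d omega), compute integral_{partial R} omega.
integral_(partial R) omega = 0

Stokes: integral_partial_R omega = integral_R d omega with d omega = (∂Q/∂x - ∂P/∂y) dx ∧ dy.
  ∂Q/∂x = 0
  ∂P/∂y = 1 - 3*x
  integrand = ∂Q/∂x - ∂P/∂y = 3*x - 1.
Integrating over R: integral_0^1 integral_0^{1-x} (3*x - 1) dy dx = 0.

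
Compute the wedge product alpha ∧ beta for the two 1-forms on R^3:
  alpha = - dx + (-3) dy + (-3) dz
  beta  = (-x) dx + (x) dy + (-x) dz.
alpha ∧ beta = (-4*x) dx ∧ dy + (-2*x) dx ∧ dz + (6*x) dy ∧ dz

Distribute the wedge, using dx_i ∧ dx_j = -dx_j ∧ dx_i and dx_i ∧ dx_i = 0. For each pair (i, j) with i < j, the coefficient of dx_i ∧ dx_j in alpha ∧ beta is (alpha_i * beta_j - alpha_j * beta_i). Collecting: alpha ∧ beta = (-4*x) dx ∧ dy + (-2*x) dx ∧ dz + (6*x) dy ∧ dz.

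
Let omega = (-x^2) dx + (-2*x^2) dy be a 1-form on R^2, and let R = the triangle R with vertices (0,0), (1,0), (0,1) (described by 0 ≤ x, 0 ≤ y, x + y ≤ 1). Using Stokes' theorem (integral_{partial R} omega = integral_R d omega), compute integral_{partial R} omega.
integral_(partial R) omega = -2/3

Stokes: integral_partial_R omega = integral_R d omega with d omega = (∂Q/∂x - ∂P/∂y) dx ∧ dy.
  ∂Q/∂x = -4*x
  ∂P/∂y = 0
  integrand = ∂Q/∂x - ∂P/∂y = -4*x.
Integrating over R: integral_0^1 integral_0^{1-x} (-4*x) dy dx = -2/3.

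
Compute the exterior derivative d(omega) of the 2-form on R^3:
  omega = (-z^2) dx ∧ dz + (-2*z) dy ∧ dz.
d(omega) = 0

For a 2-form omega = sum_{i<j} g_{ij} dx_i ∧ dx_j, the exterior derivative is
  d(omega) = sum_{i<j} d(g_{ij}) ∧ dx_i ∧ dx_j = sum_{i<j, k} (∂g_{ij}/∂x_k) dx_k ∧ dx_i ∧ dx_j.
Expand each term, using dx_k ∧ dx_i ∧ dx_j = sgn(permutation) dx_{(a)} ∧ dx_{(b)} ∧ dx_{(c)} with (a < b < c) sorted:

Collecting like 3-forms: d(omega) = 0.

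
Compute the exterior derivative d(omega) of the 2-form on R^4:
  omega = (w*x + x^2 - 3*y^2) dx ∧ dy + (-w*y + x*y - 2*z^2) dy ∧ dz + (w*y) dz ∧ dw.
d(omega) = (x) dx ∧ dy ∧ dw + (y) dx ∧ dy ∧ dz + (w - y) dy ∧ dz ∧ dw

For a 2-form omega = sum_{i<j} g_{ij} dx_i ∧ dx_j, the exterior derivative is
  d(omega) = sum_{i<j} d(g_{ij}) ∧ dx_i ∧ dx_j = sum_{i<j, k} (∂g_{ij}/∂x_k) dx_k ∧ dx_i ∧ dx_j.
Expand each term, using dx_k ∧ dx_i ∧ dx_j = sgn(permutation) dx_{(a)} ∧ dx_{(b)} ∧ dx_{(c)} with (a < b < c) sorted:
  d(w*x + x^2 - 3*y^2) includes (∂/∂w)(w*x + x^2 - 3*y^2) dw = (x) dw, which multiplied by dx ∧ dy gives (x) dx ∧ dy ∧ dw
  d(-w*y + x*y - 2*z^2) includes (∂/∂x)(-w*y + x*y - 2*z^2) dx = (y) dx, which multiplied by dy ∧ dz gives (y) dx ∧ dy ∧ dz
  d(-w*y + x*y - 2*z^2) includes (∂/∂w)(-w*y + x*y - 2*z^2) dw = (-y) dw, which multiplied by dy ∧ dz gives (-y) dy ∧ dz ∧ dw
  d(w*y) includes (∂/∂y)(w*y) dy = (w) dy, which multiplied by dz ∧ dw gives (w) dy ∧ dz ∧ dw
Collecting like 3-forms: d(omega) = (x) dx ∧ dy ∧ dw + (y) dx ∧ dy ∧ dz + (w - y) dy ∧ dz ∧ dw.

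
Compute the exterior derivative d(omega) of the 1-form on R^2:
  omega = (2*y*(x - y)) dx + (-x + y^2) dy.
d(omega) = (-2*x + 4*y - 1) dx ∧ dy

For a 1-form omega = sum_i f_i dx_i, the exterior derivative is
  d(omega) = sum_{i < j} (∂f_j/∂x_i - ∂f_i/∂x_j) dx_i ∧ dx_j.
  coefficient of dx ∧ dy: ∂f_2/∂x - ∂f_1/∂y = ∂(-x + y^2)/∂x - ∂(2*y*(x - y))/∂y = -2*x + 4*y - 1
Assembling: d(omega) = (-2*x + 4*y - 1) dx ∧ dy.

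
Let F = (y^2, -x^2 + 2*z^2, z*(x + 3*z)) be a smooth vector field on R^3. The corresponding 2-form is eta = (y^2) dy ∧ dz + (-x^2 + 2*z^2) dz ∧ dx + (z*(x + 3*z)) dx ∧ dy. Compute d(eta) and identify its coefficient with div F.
d(eta) = (x + 6*z) dx ∧ dy ∧ dz; div F = x + 6*z

For a 2-form in R^3 of the form above, applying d gives a 3-form with coefficient ∂P/∂x + ∂Q/∂y + ∂R/∂z:
  ∂P/∂x = 0
  ∂Q/∂y = 0
  ∂R/∂z = x + 6*z
Sum = x + 6*z, which is exactly div F.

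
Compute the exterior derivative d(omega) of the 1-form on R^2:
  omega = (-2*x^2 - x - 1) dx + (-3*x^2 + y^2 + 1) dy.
d(omega) = (-6*x) dx ∧ dy

For a 1-form omega = sum_i f_i dx_i, the exterior derivative is
  d(omega) = sum_{i < j} (∂f_j/∂x_i - ∂f_i/∂x_j) dx_i ∧ dx_j.
  coefficient of dx ∧ dy: ∂f_2/∂x - ∂f_1/∂y = ∂(-3*x^2 + y^2 + 1)/∂x - ∂(-2*x^2 - x - 1)/∂y = -6*x
Assembling: d(omega) = (-6*x) dx ∧ dy.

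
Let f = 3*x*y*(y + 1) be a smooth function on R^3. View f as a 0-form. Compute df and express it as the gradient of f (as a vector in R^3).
df = (3*y*(y + 1)) dx + (3*x*(2*y + 1)) dy + (0) dz; grad f = (3*y*(y + 1), 3*x*(2*y + 1), 0)

For a 0-form f, d f = (∂f/∂x) dx + (∂f/∂y) dy + (∂f/∂z) dz. The components of the vector representation are exactly the entries of grad f in Cartesian coordinates:
  ∂f/∂x = 3*y*(y + 1)
  ∂f/∂y = 3*x*(2*y + 1)
  ∂f/∂z = 0.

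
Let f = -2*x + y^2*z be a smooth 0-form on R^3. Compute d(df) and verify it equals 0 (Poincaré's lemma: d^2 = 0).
d(df) = 0

Step 1: df = sum_i (∂f/∂x_i) dx_i = (-2) dx + (2*y*z) dy + (y^2) dz.
Step 2: Apply d again. Using the 1-form formula, the coefficient of dx ∧ dy in d(df) is ∂^2 f/∂x ∂y - ∂^2 f/∂y ∂x = (0) - (0) = 0 (equality of mixed partials for smooth f).
Similarly for dx ∧ dz and dy ∧ dz — all coefficients vanish. So d(df) = 0.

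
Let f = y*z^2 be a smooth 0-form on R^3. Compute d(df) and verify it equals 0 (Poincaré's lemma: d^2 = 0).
d(df) = 0

Step 1: df = sum_i (∂f/∂x_i) dx_i = (0) dx + (z^2) dy + (2*y*z) dz.
Step 2: Apply d again. Using the 1-form formula, the coefficient of dx ∧ dy in d(df) is ∂^2 f/∂x ∂y - ∂^2 f/∂y ∂x = (0) - (0) = 0 (equality of mixed partials for smooth f).
Similarly for dx ∧ dz and dy ∧ dz — all coefficients vanish. So d(df) = 0.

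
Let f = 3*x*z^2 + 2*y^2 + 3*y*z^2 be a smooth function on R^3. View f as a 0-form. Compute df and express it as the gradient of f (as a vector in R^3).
df = (3*z^2) dx + (4*y + 3*z^2) dy + (6*z*(x + y)) dz; grad f = (3*z^2, 4*y + 3*z^2, 6*z*(x + y))

For a 0-form f, d f = (∂f/∂x) dx + (∂f/∂y) dy + (∂f/∂z) dz. The components of the vector representation are exactly the entries of grad f in Cartesian coordinates:
  ∂f/∂x = 3*z^2
  ∂f/∂y = 4*y + 3*z^2
  ∂f/∂z = 6*z*(x + y).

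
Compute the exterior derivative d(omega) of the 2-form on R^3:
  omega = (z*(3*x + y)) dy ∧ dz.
d(omega) = (3*z) dx ∧ dy ∧ dz

For a 2-form omega = sum_{i<j} g_{ij} dx_i ∧ dx_j, the exterior derivative is
  d(omega) = sum_{i<j} d(g_{ij}) ∧ dx_i ∧ dx_j = sum_{i<j, k} (∂g_{ij}/∂x_k) dx_k ∧ dx_i ∧ dx_j.
Expand each term, using dx_k ∧ dx_i ∧ dx_j = sgn(permutation) dx_{(a)} ∧ dx_{(b)} ∧ dx_{(c)} with (a < b < c) sorted:
  d(z*(3*x + y)) includes (∂/∂x)(z*(3*x + y)) dx = (3*z) dx, which multiplied by dy ∧ dz gives (3*z) dx ∧ dy ∧ dz
Collecting like 3-forms: d(omega) = (3*z) dx ∧ dy ∧ dz.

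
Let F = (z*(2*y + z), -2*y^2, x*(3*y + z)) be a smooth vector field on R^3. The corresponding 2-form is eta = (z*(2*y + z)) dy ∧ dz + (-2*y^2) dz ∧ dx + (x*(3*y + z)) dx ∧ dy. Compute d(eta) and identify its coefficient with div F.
d(eta) = (x - 4*y) dx ∧ dy ∧ dz; div F = x - 4*y

For a 2-form in R^3 of the form above, applying d gives a 3-form with coefficient ∂P/∂x + ∂Q/∂y + ∂R/∂z:
  ∂P/∂x = 0
  ∂Q/∂y = -4*y
  ∂R/∂z = x
Sum = x - 4*y, which is exactly div F.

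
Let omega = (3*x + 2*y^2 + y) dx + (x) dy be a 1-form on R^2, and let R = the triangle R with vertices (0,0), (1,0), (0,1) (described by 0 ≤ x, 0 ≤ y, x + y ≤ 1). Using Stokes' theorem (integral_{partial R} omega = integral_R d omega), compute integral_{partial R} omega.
integral_(partial R) omega = -2/3

Stokes: integral_partial_R omega = integral_R d omega with d omega = (∂Q/∂x - ∂P/∂y) dx ∧ dy.
  ∂Q/∂x = 1
  ∂P/∂y = 4*y + 1
  integrand = ∂Q/∂x - ∂P/∂y = -4*y.
Integrating over R: integral_0^1 integral_0^{1-x} (-4*y) dy dx = -2/3.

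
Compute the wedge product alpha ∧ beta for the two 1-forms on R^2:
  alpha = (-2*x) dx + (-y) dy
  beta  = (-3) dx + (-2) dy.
alpha ∧ beta = (4*x - 3*y) dx ∧ dy

Distribute the wedge, using dx_i ∧ dx_j = -dx_j ∧ dx_i and dx_i ∧ dx_i = 0. For each pair (i, j) with i < j, the coefficient of dx_i ∧ dx_j in alpha ∧ beta is (alpha_i * beta_j - alpha_j * beta_i). Collecting: alpha ∧ beta = (4*x - 3*y) dx ∧ dy.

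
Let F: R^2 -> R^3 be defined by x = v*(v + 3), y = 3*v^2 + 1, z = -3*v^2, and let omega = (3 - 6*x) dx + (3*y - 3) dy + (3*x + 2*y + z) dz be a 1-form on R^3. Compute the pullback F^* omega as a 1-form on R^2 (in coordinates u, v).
F^* omega = (6*v^3 - 108*v^2 - 60*v + 9) dv

Using F^*(f dg) = (f ∘ F) d(g ∘ F), substitute each coordinate x_i by F_i(u, v) in f_i, and replace dx_i by d F_i = (∂F_i/∂u) du + (∂F_i/∂v) dv.
  For the x component: f_1(F) = -6*v^2 - 18*v + 3; d F_1 = (0) du + (2*v + 3) dv
  For the y component: f_2(F) = 9*v^2; d F_2 = (0) du + (6*v) dv
  For the z component: f_3(F) = 6*v^2 + 9*v + 2; d F_3 = (0) du + (-6*v) dv
Combining and collecting du, dv coefficients:
  coeff of du: 0
  coeff of dv: 6*v^3 - 108*v^2 - 60*v + 9
F^* omega = (6*v^3 - 108*v^2 - 60*v + 9) dv.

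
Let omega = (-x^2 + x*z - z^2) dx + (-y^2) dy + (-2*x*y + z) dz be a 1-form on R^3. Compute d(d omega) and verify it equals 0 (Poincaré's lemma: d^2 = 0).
d(d omega) = 0

Step 1: d omega = sum_{i<j} (∂f_j/∂x_i - ∂f_i/∂x_j) dx_i ∧ dx_j:
  coeff of dx ∧ dy: 0
  coeff of dx ∧ dz: -x - 2*y + 2*z
  coeff of dy ∧ dz: -2*x
Step 2: Apply d again to each 2-form coefficient. The only possible 3-form in R^3 is dx ∧ dy ∧ dz, with coefficient
  ∂(coeff of dy∧dz)/∂x - ∂(coeff of dx∧dz)/∂y + ∂(coeff of dx∧dy)/∂z
  = ∂/∂x (-2*x) - ∂/∂y (-x - 2*y + 2*z) + ∂/∂z (0).
Each of these terms simplifies to sums of mixed partials that cancel in pairs. The result is 0 (by equality of mixed partials for smooth functions — Schwarz / Clairaut).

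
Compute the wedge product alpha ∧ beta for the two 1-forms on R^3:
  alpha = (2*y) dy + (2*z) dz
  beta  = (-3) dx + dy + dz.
alpha ∧ beta = (6*y) dx ∧ dy + (2*y - 2*z) dy ∧ dz + (6*z) dx ∧ dz

Distribute the wedge, using dx_i ∧ dx_j = -dx_j ∧ dx_i and dx_i ∧ dx_i = 0. For each pair (i, j) with i < j, the coefficient of dx_i ∧ dx_j in alpha ∧ beta is (alpha_i * beta_j - alpha_j * beta_i). Collecting: alpha ∧ beta = (6*y) dx ∧ dy + (2*y - 2*z) dy ∧ dz + (6*z) dx ∧ dz.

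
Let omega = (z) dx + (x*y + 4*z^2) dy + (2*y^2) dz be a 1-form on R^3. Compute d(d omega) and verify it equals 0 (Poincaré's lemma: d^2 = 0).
d(d omega) = 0

Step 1: d omega = sum_{i<j} (∂f_j/∂x_i - ∂f_i/∂x_j) dx_i ∧ dx_j:
  coeff of dx ∧ dy: y
  coeff of dx ∧ dz: -1
  coeff of dy ∧ dz: 4*y - 8*z
Step 2: Apply d again to each 2-form coefficient. The only possible 3-form in R^3 is dx ∧ dy ∧ dz, with coefficient
  ∂(coeff of dy∧dz)/∂x - ∂(coeff of dx∧dz)/∂y + ∂(coeff of dx∧dy)/∂z
  = ∂/∂x (4*y - 8*z) - ∂/∂y (-1) + ∂/∂z (y).
Each of these terms simplifies to sums of mixed partials that cancel in pairs. The result is 0 (by equality of mixed partials for smooth functions — Schwarz / Clairaut).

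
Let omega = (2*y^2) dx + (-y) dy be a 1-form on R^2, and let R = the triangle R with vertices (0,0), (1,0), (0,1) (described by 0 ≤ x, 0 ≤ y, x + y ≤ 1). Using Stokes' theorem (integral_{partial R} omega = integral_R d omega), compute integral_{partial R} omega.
integral_(partial R) omega = -2/3

Stokes: integral_partial_R omega = integral_R d omega with d omega = (∂Q/∂x - ∂P/∂y) dx ∧ dy.
  ∂Q/∂x = 0
  ∂P/∂y = 4*y
  integrand = ∂Q/∂x - ∂P/∂y = -4*y.
Integrating over R: integral_0^1 integral_0^{1-x} (-4*y) dy dx = -2/3.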